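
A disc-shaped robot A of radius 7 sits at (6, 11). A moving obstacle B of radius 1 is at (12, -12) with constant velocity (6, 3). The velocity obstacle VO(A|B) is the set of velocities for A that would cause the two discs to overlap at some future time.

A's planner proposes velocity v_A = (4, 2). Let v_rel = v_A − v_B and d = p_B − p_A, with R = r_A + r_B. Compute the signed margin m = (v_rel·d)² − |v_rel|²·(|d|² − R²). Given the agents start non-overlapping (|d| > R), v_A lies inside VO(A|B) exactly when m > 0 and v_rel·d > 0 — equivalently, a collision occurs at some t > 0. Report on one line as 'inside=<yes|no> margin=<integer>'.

d = (6, -23),  |d|² = 565;  R = 7+1 = 8,  c = 565−8² = 501
v_rel = (-2, -1),  |v_rel|² = 5;  v_rel·d = (-2)·(6) + (-1)·(-23) = 11
5·t² − 22·t + 501 = 0  ⇒  m = 11² − 5·501 = -2384
m = -2384 < 0,  v_rel·d = 11 > 0  ⇒  outside

inside=no margin=-2384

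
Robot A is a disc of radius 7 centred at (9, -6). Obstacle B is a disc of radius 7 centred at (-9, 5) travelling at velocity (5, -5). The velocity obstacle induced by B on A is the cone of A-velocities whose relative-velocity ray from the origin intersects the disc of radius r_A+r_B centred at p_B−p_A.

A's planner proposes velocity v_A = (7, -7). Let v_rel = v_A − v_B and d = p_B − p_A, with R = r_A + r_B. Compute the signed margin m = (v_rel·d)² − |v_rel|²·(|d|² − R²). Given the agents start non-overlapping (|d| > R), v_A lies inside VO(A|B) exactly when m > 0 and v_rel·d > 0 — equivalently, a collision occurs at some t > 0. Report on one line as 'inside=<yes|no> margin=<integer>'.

d = (-18, 11),  |d|² = 445;  R = 7+7 = 14,  c = 445−14² = 249
v_rel = (2, -2),  |v_rel|² = 8;  v_rel·d = (2)·(-18) + (-2)·(11) = -58
8·t² + 116·t + 249 = 0  ⇒  m = (-58)² − 8·249 = 1372
m = 1372 > 0,  v_rel·d = -58 < 0  ⇒  outside

inside=no margin=1372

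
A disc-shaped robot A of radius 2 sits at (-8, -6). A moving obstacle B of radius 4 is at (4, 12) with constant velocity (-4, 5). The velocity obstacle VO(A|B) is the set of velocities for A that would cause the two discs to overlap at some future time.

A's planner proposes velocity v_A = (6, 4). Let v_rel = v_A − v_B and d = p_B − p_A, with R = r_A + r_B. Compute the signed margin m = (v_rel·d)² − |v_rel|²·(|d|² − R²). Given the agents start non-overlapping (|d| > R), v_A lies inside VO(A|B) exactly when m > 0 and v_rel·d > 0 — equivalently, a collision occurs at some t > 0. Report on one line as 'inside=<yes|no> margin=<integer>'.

d = (12, 18),  |d|² = 468;  R = 2+4 = 6,  c = 468−6² = 432
v_rel = (10, -1),  |v_rel|² = 101;  v_rel·d = (10)·(12) + (-1)·(18) = 102
101·t² − 204·t + 432 = 0  ⇒  m = 102² − 101·432 = -33228
m = -33228 < 0,  v_rel·d = 102 > 0  ⇒  outside

inside=no margin=-33228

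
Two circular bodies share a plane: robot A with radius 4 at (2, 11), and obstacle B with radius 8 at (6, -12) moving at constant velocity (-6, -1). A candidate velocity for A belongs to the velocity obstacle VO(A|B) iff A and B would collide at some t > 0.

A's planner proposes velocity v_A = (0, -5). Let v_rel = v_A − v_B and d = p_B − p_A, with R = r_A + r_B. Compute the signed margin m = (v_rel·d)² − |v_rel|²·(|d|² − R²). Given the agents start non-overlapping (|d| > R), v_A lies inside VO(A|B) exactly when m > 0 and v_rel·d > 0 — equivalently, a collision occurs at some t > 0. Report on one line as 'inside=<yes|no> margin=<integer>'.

d = (4, -23),  |d|² = 545;  R = 4+8 = 12,  c = 545−12² = 401
v_rel = (6, -4),  |v_rel|² = 52;  v_rel·d = (6)·(4) + (-4)·(-23) = 116
52·t² − 232·t + 401 = 0  ⇒  m = 116² − 52·401 = -7396
m = -7396 < 0,  v_rel·d = 116 > 0  ⇒  outside

inside=no margin=-7396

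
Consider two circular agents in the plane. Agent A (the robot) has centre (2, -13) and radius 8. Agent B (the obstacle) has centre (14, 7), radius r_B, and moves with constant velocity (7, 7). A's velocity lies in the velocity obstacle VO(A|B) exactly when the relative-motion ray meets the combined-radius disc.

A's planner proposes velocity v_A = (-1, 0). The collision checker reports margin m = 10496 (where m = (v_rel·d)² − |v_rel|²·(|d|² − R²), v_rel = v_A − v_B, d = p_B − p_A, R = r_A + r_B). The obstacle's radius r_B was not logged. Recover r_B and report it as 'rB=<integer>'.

m = 10496
d = (12, 20);  v_rel = (-8, -7),  |v_rel|² = 113
v_rel×d = (-8)·(20) − (-7)·(12) = -76
since m = R²·113 − (-76)²:  R² = (5776 + 10496) / 113 = 144
R = √144 = 12  ⇒  r_B = 12 − 8 = 4

rB=4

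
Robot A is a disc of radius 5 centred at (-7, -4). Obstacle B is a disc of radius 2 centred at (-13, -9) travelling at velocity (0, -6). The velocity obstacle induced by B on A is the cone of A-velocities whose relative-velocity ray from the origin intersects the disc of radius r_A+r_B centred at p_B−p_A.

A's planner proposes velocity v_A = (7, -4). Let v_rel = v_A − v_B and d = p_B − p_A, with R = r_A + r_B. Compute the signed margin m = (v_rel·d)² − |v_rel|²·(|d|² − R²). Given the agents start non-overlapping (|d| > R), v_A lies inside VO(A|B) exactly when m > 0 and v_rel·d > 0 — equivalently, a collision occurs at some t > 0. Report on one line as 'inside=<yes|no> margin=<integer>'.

d = (-6, -5),  |d|² = 61;  R = 5+2 = 7,  c = 61−7² = 12
v_rel = (7, 2),  |v_rel|² = 53;  v_rel·d = (7)·(-6) + (2)·(-5) = -52
53·t² + 104·t + 12 = 0  ⇒  m = (-52)² − 53·12 = 2068
m = 2068 > 0,  v_rel·d = -52 < 0  ⇒  outside

inside=no margin=2068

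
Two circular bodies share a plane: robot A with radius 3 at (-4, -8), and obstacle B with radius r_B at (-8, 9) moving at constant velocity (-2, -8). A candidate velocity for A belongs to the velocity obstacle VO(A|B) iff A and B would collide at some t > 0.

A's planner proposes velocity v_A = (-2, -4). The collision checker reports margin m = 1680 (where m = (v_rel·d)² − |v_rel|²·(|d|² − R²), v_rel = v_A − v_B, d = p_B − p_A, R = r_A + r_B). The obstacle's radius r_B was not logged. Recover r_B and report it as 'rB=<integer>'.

m = 1680
d = (-4, 17);  v_rel = (0, 4),  |v_rel|² = 16
v_rel×d = (0)·(17) − (4)·(-4) = 16
since m = R²·16 − 16²:  R² = (256 + 1680) / 16 = 121
R = √121 = 11  ⇒  r_B = 11 − 3 = 8

rB=8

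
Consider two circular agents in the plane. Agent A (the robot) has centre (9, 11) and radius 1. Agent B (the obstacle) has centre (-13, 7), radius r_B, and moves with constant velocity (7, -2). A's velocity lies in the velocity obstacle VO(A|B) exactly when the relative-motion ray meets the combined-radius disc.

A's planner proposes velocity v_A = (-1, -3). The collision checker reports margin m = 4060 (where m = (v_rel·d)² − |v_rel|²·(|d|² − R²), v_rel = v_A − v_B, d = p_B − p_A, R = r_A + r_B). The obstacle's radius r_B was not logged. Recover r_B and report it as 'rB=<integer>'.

m = 4060
d = (-22, -4);  v_rel = (-8, -1),  |v_rel|² = 65
v_rel×d = (-8)·(-4) − (-1)·(-22) = 10
since m = R²·65 − 10²:  R² = (100 + 4060) / 65 = 64
R = √64 = 8  ⇒  r_B = 8 − 1 = 7

rB=7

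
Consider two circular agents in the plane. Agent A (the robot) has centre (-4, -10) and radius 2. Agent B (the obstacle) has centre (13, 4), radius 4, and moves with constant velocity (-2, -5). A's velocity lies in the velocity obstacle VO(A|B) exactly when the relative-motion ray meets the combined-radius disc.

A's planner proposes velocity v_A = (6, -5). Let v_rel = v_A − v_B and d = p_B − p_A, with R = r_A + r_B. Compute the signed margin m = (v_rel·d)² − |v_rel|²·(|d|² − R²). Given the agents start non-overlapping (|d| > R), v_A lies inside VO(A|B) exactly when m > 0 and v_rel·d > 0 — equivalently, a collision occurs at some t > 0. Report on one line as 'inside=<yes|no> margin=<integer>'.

d = (17, 14),  |d|² = 485;  R = 2+4 = 6,  c = 485−6² = 449
v_rel = (8, 0),  |v_rel|² = 64;  v_rel·d = (8)·(17) + (0)·(14) = 136
64·t² − 272·t + 449 = 0  ⇒  m = 136² − 64·449 = -10240
m = -10240 < 0,  v_rel·d = 136 > 0  ⇒  outside

inside=no margin=-10240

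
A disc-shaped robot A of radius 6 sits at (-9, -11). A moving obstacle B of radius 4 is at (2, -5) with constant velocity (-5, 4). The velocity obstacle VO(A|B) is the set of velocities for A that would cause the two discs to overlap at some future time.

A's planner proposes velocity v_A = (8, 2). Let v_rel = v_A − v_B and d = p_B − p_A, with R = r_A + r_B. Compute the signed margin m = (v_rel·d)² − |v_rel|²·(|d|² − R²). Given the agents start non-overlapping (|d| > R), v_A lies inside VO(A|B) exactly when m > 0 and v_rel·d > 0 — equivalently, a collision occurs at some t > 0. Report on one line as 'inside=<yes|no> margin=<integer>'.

d = (11, 6),  |d|² = 157;  R = 6+4 = 10,  c = 157−10² = 57
v_rel = (13, -2),  |v_rel|² = 173;  v_rel·d = (13)·(11) + (-2)·(6) = 131
173·t² − 262·t + 57 = 0  ⇒  m = 131² − 173·57 = 7300
m = 7300 > 0,  v_rel·d = 131 > 0  ⇒  inside

inside=yes margin=7300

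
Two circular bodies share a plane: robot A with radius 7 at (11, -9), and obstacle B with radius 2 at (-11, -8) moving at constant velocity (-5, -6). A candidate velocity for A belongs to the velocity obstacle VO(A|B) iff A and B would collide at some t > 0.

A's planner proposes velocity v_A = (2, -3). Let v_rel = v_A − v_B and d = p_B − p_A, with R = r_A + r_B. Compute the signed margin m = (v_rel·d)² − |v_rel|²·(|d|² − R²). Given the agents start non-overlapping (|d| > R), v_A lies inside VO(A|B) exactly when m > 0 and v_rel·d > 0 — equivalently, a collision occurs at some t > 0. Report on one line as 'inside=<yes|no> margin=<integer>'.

d = (-22, 1),  |d|² = 485;  R = 7+2 = 9,  c = 485−9² = 404
v_rel = (7, 3),  |v_rel|² = 58;  v_rel·d = (7)·(-22) + (3)·(1) = -151
58·t² + 302·t + 404 = 0  ⇒  m = (-151)² − 58·404 = -631
m = -631 < 0,  v_rel·d = -151 < 0  ⇒  outside

inside=no margin=-631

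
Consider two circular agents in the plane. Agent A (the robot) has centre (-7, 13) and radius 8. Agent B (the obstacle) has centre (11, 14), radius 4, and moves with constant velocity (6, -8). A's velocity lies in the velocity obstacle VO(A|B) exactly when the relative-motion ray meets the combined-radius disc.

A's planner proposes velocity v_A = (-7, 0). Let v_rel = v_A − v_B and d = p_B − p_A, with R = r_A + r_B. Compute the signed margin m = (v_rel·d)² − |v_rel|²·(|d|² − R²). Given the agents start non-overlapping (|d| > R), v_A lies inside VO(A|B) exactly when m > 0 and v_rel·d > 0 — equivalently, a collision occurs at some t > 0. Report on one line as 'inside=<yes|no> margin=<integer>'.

d = (18, 1),  |d|² = 325;  R = 8+4 = 12,  c = 325−12² = 181
v_rel = (-13, 8),  |v_rel|² = 233;  v_rel·d = (-13)·(18) + (8)·(1) = -226
233·t² + 452·t + 181 = 0  ⇒  m = (-226)² − 233·181 = 8903
m = 8903 > 0,  v_rel·d = -226 < 0  ⇒  outside

inside=no margin=8903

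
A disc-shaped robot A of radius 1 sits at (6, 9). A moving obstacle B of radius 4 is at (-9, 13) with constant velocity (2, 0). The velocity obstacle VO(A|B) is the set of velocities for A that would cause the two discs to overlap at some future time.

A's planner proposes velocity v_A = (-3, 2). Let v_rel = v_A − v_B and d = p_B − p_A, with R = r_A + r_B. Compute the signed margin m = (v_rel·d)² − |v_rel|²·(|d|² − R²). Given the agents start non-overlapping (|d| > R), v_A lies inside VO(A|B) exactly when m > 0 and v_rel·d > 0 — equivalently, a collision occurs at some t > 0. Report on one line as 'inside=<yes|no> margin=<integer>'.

d = (-15, 4),  |d|² = 241;  R = 1+4 = 5,  c = 241−5² = 216
v_rel = (-5, 2),  |v_rel|² = 29;  v_rel·d = (-5)·(-15) + (2)·(4) = 83
29·t² − 166·t + 216 = 0  ⇒  m = 83² − 29·216 = 625
m = 625 > 0,  v_rel·d = 83 > 0  ⇒  inside

inside=yes margin=625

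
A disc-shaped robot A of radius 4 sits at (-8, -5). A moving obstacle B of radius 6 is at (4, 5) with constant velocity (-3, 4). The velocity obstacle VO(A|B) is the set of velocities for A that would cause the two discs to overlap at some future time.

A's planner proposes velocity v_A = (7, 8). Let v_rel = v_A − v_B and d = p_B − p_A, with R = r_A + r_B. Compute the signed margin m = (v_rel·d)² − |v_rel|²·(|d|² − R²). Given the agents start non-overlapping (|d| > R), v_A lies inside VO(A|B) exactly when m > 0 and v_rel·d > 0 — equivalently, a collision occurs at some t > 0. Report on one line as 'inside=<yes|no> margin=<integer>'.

d = (12, 10),  |d|² = 244;  R = 4+6 = 10,  c = 244−10² = 144
v_rel = (10, 4),  |v_rel|² = 116;  v_rel·d = (10)·(12) + (4)·(10) = 160
116·t² − 320·t + 144 = 0  ⇒  m = 160² − 116·144 = 8896
m = 8896 > 0,  v_rel·d = 160 > 0  ⇒  inside

inside=yes margin=8896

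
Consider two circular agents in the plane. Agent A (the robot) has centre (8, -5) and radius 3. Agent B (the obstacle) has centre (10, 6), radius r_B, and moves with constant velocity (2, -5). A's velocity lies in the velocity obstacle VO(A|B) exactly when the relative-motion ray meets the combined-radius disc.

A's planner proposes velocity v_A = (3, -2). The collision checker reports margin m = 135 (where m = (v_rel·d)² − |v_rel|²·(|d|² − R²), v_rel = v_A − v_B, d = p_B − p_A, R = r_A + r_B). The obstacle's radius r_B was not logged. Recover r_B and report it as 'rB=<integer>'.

m = 135
d = (2, 11);  v_rel = (1, 3),  |v_rel|² = 10
v_rel×d = (1)·(11) − (3)·(2) = 5
since m = R²·10 − 5²:  R² = (25 + 135) / 10 = 16
R = √16 = 4  ⇒  r_B = 4 − 3 = 1

rB=1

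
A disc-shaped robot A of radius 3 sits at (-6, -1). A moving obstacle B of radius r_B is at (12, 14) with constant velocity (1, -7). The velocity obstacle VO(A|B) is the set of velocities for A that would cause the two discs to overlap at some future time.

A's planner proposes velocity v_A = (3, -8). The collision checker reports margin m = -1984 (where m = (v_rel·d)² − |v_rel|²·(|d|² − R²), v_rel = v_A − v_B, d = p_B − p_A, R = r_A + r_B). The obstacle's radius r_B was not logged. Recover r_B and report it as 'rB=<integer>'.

m = -1984
d = (18, 15);  v_rel = (2, -1),  |v_rel|² = 5
v_rel×d = (2)·(15) − (-1)·(18) = 48
since m = R²·5 − 48²:  R² = (2304 + -1984) / 5 = 64
R = √64 = 8  ⇒  r_B = 8 − 3 = 5

rB=5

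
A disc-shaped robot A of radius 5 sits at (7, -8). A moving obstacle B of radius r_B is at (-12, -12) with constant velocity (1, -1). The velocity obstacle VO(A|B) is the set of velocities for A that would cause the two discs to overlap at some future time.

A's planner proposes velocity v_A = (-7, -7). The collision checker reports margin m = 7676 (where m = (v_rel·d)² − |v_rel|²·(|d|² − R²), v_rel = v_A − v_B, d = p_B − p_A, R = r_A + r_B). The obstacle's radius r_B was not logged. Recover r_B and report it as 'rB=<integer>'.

m = 7676
d = (-19, -4);  v_rel = (-8, -6),  |v_rel|² = 100
v_rel×d = (-8)·(-4) − (-6)·(-19) = -82
since m = R²·100 − (-82)²:  R² = (6724 + 7676) / 100 = 144
R = √144 = 12  ⇒  r_B = 12 − 5 = 7

rB=7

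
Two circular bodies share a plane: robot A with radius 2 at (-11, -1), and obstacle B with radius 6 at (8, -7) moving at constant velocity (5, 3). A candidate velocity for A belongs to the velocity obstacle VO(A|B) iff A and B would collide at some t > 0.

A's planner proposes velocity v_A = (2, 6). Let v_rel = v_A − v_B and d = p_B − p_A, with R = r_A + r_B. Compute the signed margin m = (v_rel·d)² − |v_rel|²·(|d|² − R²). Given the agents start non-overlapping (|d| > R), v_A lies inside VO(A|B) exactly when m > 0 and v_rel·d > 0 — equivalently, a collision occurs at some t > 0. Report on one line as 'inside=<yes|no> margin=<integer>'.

d = (19, -6),  |d|² = 397;  R = 2+6 = 8,  c = 397−8² = 333
v_rel = (-3, 3),  |v_rel|² = 18;  v_rel·d = (-3)·(19) + (3)·(-6) = -75
18·t² + 150·t + 333 = 0  ⇒  m = (-75)² − 18·333 = -369
m = -369 < 0,  v_rel·d = -75 < 0  ⇒  outside

inside=no margin=-369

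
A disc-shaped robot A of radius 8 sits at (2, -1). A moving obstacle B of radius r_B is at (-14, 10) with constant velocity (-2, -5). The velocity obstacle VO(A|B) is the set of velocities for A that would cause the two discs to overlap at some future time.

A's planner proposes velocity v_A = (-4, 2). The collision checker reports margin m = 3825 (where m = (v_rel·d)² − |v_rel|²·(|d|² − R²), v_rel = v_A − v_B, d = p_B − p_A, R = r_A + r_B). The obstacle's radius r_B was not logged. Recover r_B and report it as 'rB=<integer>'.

m = 3825
d = (-16, 11);  v_rel = (-2, 7),  |v_rel|² = 53
v_rel×d = (-2)·(11) − (7)·(-16) = 90
since m = R²·53 − 90²:  R² = (8100 + 3825) / 53 = 225
R = √225 = 15  ⇒  r_B = 15 − 8 = 7

rB=7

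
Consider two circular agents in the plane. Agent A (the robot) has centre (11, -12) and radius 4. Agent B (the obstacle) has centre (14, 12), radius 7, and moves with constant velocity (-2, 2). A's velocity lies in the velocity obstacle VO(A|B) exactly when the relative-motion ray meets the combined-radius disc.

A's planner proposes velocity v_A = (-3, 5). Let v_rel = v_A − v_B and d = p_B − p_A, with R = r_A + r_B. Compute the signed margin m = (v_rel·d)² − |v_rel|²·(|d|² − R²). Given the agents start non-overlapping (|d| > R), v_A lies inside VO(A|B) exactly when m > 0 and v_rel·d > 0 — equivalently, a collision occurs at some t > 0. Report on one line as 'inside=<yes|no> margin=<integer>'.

d = (3, 24),  |d|² = 585;  R = 4+7 = 11,  c = 585−11² = 464
v_rel = (-1, 3),  |v_rel|² = 10;  v_rel·d = (-1)·(3) + (3)·(24) = 69
10·t² − 138·t + 464 = 0  ⇒  m = 69² − 10·464 = 121
m = 121 > 0,  v_rel·d = 69 > 0  ⇒  inside

inside=yes margin=121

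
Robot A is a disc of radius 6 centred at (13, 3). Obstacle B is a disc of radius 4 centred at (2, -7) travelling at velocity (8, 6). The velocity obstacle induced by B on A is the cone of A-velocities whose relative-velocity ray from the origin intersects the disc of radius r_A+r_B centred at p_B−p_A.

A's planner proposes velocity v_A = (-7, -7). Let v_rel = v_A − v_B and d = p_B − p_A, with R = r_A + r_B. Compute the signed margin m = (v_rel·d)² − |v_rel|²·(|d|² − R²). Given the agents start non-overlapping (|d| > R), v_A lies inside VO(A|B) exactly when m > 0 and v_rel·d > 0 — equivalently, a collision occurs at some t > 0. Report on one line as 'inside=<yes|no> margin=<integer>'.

d = (-11, -10),  |d|² = 221;  R = 6+4 = 10,  c = 221−10² = 121
v_rel = (-15, -13),  |v_rel|² = 394;  v_rel·d = (-15)·(-11) + (-13)·(-10) = 295
394·t² − 590·t + 121 = 0  ⇒  m = 295² − 394·121 = 39351
m = 39351 > 0,  v_rel·d = 295 > 0  ⇒  inside

inside=yes margin=39351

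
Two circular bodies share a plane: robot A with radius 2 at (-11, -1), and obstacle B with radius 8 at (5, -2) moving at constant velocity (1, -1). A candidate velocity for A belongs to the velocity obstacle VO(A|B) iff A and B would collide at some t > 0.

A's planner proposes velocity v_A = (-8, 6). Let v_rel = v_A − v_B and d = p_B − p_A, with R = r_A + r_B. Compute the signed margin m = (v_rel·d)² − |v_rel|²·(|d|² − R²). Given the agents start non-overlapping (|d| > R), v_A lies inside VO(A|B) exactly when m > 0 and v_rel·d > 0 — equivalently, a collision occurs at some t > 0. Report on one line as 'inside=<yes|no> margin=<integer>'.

d = (16, -1),  |d|² = 257;  R = 2+8 = 10,  c = 257−10² = 157
v_rel = (-9, 7),  |v_rel|² = 130;  v_rel·d = (-9)·(16) + (7)·(-1) = -151
130·t² + 302·t + 157 = 0  ⇒  m = (-151)² − 130·157 = 2391
m = 2391 > 0,  v_rel·d = -151 < 0  ⇒  outside

inside=no margin=2391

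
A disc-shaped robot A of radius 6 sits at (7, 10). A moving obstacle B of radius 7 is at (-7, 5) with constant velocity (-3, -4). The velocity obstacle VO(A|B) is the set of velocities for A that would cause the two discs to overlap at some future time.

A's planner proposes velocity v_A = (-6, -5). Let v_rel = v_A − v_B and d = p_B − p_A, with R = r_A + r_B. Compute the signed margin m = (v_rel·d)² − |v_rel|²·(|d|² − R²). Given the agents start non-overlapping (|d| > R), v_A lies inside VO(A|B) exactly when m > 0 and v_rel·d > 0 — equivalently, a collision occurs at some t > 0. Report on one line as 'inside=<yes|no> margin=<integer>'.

d = (-14, -5),  |d|² = 221;  R = 6+7 = 13,  c = 221−13² = 52
v_rel = (-3, -1),  |v_rel|² = 10;  v_rel·d = (-3)·(-14) + (-1)·(-5) = 47
10·t² − 94·t + 52 = 0  ⇒  m = 47² − 10·52 = 1689
m = 1689 > 0,  v_rel·d = 47 > 0  ⇒  inside

inside=yes margin=1689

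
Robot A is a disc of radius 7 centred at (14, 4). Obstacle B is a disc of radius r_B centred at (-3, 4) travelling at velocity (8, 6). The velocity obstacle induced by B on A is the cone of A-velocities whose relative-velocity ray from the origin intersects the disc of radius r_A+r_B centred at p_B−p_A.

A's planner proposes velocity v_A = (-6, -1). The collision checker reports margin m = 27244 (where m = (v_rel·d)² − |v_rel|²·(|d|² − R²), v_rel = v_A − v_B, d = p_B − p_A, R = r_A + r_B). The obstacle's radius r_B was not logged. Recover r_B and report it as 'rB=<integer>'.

m = 27244
d = (-17, 0);  v_rel = (-14, -7),  |v_rel|² = 245
v_rel×d = (-14)·(0) − (-7)·(-17) = -119
since m = R²·245 − (-119)²:  R² = (14161 + 27244) / 245 = 169
R = √169 = 13  ⇒  r_B = 13 − 7 = 6

rB=6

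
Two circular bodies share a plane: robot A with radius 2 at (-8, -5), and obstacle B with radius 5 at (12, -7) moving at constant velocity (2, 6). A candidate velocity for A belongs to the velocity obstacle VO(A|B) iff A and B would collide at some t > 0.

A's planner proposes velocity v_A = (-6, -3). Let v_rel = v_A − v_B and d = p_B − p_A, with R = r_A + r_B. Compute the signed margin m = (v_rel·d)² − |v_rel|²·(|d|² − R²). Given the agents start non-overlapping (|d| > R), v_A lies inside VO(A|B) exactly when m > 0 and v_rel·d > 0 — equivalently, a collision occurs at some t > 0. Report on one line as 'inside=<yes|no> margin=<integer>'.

d = (20, -2),  |d|² = 404;  R = 2+5 = 7,  c = 404−7² = 355
v_rel = (-8, -9),  |v_rel|² = 145;  v_rel·d = (-8)·(20) + (-9)·(-2) = -142
145·t² + 284·t + 355 = 0  ⇒  m = (-142)² − 145·355 = -31311
m = -31311 < 0,  v_rel·d = -142 < 0  ⇒  outside

inside=no margin=-31311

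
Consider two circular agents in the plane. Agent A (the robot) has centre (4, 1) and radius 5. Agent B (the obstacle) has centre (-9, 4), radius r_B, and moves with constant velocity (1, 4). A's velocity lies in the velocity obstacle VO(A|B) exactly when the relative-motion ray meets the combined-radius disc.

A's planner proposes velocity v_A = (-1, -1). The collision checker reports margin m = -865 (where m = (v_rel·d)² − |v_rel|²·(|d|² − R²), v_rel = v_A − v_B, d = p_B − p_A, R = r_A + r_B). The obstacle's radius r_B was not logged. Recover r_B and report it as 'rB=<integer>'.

m = -865
d = (-13, 3);  v_rel = (-2, -5),  |v_rel|² = 29
v_rel×d = (-2)·(3) − (-5)·(-13) = -71
since m = R²·29 − (-71)²:  R² = (5041 + -865) / 29 = 144
R = √144 = 12  ⇒  r_B = 12 − 5 = 7

rB=7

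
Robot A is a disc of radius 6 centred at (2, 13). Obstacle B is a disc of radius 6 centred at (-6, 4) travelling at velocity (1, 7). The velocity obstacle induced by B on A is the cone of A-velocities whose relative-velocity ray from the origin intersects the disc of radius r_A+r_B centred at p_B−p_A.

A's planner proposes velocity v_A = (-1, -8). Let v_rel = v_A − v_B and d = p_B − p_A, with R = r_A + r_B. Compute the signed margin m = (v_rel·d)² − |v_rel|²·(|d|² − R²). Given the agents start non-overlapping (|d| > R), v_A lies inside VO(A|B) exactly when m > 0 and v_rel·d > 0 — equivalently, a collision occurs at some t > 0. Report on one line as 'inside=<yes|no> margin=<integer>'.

d = (-8, -9),  |d|² = 145;  R = 6+6 = 12,  c = 145−12² = 1
v_rel = (-2, -15),  |v_rel|² = 229;  v_rel·d = (-2)·(-8) + (-15)·(-9) = 151
229·t² − 302·t + 1 = 0  ⇒  m = 151² − 229·1 = 22572
m = 22572 > 0,  v_rel·d = 151 > 0  ⇒  inside

inside=yes margin=22572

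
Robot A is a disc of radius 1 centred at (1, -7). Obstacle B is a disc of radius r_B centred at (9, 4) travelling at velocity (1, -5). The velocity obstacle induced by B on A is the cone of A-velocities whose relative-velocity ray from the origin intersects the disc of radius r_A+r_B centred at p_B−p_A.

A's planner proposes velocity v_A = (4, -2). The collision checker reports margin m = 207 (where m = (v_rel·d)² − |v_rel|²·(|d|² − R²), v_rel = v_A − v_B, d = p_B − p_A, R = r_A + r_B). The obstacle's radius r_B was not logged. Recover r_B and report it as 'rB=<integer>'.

m = 207
d = (8, 11);  v_rel = (3, 3),  |v_rel|² = 18
v_rel×d = (3)·(11) − (3)·(8) = 9
since m = R²·18 − 9²:  R² = (81 + 207) / 18 = 16
R = √16 = 4  ⇒  r_B = 4 − 1 = 3

rB=3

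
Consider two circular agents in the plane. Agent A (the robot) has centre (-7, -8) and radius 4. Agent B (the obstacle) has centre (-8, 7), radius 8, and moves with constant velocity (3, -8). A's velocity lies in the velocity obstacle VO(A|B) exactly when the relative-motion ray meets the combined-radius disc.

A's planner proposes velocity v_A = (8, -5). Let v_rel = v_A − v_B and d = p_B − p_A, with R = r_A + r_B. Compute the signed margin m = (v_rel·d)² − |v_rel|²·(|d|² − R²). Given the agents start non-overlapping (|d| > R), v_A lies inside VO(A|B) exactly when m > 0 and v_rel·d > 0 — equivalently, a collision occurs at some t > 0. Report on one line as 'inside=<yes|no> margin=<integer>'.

d = (-1, 15),  |d|² = 226;  R = 4+8 = 12,  c = 226−12² = 82
v_rel = (5, 3),  |v_rel|² = 34;  v_rel·d = (5)·(-1) + (3)·(15) = 40
34·t² − 80·t + 82 = 0  ⇒  m = 40² − 34·82 = -1188
m = -1188 < 0,  v_rel·d = 40 > 0  ⇒  outside

inside=no margin=-1188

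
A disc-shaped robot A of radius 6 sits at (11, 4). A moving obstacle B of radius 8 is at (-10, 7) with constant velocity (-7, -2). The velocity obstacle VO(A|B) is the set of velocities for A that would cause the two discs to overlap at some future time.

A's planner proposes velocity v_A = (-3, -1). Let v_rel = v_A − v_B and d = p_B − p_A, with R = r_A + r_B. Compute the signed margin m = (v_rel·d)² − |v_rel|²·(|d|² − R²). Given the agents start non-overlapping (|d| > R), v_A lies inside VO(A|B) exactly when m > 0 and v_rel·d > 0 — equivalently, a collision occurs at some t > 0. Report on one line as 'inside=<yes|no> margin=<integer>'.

d = (-21, 3),  |d|² = 450;  R = 6+8 = 14,  c = 450−14² = 254
v_rel = (4, 1),  |v_rel|² = 17;  v_rel·d = (4)·(-21) + (1)·(3) = -81
17·t² + 162·t + 254 = 0  ⇒  m = (-81)² − 17·254 = 2243
m = 2243 > 0,  v_rel·d = -81 < 0  ⇒  outside

inside=no margin=2243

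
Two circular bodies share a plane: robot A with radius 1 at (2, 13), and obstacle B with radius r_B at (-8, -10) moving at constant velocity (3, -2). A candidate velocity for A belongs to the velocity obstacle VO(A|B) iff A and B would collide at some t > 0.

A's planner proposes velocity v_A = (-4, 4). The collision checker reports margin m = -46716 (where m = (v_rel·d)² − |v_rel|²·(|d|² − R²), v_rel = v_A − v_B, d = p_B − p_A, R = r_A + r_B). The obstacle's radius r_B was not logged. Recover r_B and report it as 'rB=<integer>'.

m = -46716
d = (-10, -23);  v_rel = (-7, 6),  |v_rel|² = 85
v_rel×d = (-7)·(-23) − (6)·(-10) = 221
since m = R²·85 − 221²:  R² = (48841 + -46716) / 85 = 25
R = √25 = 5  ⇒  r_B = 5 − 1 = 4

rB=4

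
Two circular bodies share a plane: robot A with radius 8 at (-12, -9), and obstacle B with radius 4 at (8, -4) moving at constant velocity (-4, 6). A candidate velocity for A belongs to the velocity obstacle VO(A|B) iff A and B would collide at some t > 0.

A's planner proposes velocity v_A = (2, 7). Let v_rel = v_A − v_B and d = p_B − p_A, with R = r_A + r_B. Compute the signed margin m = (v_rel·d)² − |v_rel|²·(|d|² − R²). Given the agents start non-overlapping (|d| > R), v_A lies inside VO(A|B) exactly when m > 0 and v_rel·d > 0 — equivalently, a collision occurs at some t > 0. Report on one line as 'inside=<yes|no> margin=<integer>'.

d = (20, 5),  |d|² = 425;  R = 8+4 = 12,  c = 425−12² = 281
v_rel = (6, 1),  |v_rel|² = 37;  v_rel·d = (6)·(20) + (1)·(5) = 125
37·t² − 250·t + 281 = 0  ⇒  m = 125² − 37·281 = 5228
m = 5228 > 0,  v_rel·d = 125 > 0  ⇒  inside

inside=yes margin=5228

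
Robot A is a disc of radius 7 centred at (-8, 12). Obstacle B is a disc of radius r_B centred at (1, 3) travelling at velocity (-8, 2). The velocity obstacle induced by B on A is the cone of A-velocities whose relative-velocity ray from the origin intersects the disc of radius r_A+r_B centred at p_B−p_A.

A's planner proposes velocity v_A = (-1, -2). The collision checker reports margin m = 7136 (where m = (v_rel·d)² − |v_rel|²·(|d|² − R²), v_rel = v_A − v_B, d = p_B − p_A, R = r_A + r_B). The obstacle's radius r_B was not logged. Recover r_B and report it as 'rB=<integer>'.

m = 7136
d = (9, -9);  v_rel = (7, -4),  |v_rel|² = 65
v_rel×d = (7)·(-9) − (-4)·(9) = -27
since m = R²·65 − (-27)²:  R² = (729 + 7136) / 65 = 121
R = √121 = 11  ⇒  r_B = 11 − 7 = 4

rB=4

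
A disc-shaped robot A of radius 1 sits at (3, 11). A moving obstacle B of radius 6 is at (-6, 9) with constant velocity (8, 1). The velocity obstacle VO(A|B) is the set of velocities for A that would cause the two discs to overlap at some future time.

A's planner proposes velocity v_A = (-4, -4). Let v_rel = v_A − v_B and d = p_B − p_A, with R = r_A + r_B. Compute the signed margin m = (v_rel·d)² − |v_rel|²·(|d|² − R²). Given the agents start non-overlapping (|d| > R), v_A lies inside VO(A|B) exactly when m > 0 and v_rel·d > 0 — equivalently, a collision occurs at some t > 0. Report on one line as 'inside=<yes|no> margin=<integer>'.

d = (-9, -2),  |d|² = 85;  R = 1+6 = 7,  c = 85−7² = 36
v_rel = (-12, -5),  |v_rel|² = 169;  v_rel·d = (-12)·(-9) + (-5)·(-2) = 118
169·t² − 236·t + 36 = 0  ⇒  m = 118² − 169·36 = 7840
m = 7840 > 0,  v_rel·d = 118 > 0  ⇒  inside

inside=yes margin=7840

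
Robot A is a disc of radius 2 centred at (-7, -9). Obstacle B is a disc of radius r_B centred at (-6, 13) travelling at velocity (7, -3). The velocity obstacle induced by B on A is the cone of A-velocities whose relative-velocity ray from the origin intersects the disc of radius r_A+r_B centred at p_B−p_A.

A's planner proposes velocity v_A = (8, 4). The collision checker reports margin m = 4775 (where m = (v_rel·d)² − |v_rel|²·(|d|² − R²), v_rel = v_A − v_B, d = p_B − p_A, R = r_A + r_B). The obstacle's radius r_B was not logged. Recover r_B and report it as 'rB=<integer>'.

m = 4775
d = (1, 22);  v_rel = (1, 7),  |v_rel|² = 50
v_rel×d = (1)·(22) − (7)·(1) = 15
since m = R²·50 − 15²:  R² = (225 + 4775) / 50 = 100
R = √100 = 10  ⇒  r_B = 10 − 2 = 8

rB=8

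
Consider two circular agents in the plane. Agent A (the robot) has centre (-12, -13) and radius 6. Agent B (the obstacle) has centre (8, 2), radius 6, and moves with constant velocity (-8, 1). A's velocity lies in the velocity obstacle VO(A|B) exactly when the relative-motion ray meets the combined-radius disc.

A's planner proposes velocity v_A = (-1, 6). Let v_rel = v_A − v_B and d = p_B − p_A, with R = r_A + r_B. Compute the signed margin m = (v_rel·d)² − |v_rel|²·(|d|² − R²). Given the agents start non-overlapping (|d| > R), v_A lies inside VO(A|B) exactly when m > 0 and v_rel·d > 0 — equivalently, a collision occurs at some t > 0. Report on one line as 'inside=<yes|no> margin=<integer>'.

d = (20, 15),  |d|² = 625;  R = 6+6 = 12,  c = 625−12² = 481
v_rel = (7, 5),  |v_rel|² = 74;  v_rel·d = (7)·(20) + (5)·(15) = 215
74·t² − 430·t + 481 = 0  ⇒  m = 215² − 74·481 = 10631
m = 10631 > 0,  v_rel·d = 215 > 0  ⇒  inside

inside=yes margin=10631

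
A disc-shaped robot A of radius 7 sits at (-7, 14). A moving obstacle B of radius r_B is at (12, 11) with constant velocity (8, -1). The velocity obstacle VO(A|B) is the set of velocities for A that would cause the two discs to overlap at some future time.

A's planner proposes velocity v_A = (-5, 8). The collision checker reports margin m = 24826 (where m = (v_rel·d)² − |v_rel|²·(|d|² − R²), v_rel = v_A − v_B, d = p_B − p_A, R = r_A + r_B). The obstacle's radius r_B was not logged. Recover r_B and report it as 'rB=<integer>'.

m = 24826
d = (19, -3);  v_rel = (-13, 9),  |v_rel|² = 250
v_rel×d = (-13)·(-3) − (9)·(19) = -132
since m = R²·250 − (-132)²:  R² = (17424 + 24826) / 250 = 169
R = √169 = 13  ⇒  r_B = 13 − 7 = 6

rB=6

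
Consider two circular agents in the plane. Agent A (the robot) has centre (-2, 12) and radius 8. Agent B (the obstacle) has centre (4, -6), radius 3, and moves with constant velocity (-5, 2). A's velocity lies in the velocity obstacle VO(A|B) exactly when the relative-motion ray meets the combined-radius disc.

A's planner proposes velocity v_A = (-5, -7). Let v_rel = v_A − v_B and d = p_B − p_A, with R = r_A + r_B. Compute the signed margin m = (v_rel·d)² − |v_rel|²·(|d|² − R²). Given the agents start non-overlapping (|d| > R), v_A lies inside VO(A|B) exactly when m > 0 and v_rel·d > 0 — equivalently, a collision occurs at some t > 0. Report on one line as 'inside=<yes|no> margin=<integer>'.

d = (6, -18),  |d|² = 360;  R = 8+3 = 11,  c = 360−11² = 239
v_rel = (0, -9),  |v_rel|² = 81;  v_rel·d = (0)·(6) + (-9)·(-18) = 162
81·t² − 324·t + 239 = 0  ⇒  m = 162² − 81·239 = 6885
m = 6885 > 0,  v_rel·d = 162 > 0  ⇒  inside

inside=yes margin=6885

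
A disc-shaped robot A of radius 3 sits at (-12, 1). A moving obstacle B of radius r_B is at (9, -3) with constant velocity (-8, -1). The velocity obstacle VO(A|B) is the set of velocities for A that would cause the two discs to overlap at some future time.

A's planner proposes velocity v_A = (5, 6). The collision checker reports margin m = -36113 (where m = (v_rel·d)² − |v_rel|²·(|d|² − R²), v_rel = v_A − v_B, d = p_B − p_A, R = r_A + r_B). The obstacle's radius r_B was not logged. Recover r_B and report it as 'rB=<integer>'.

m = -36113
d = (21, -4);  v_rel = (13, 7),  |v_rel|² = 218
v_rel×d = (13)·(-4) − (7)·(21) = -199
since m = R²·218 − (-199)²:  R² = (39601 + -36113) / 218 = 16
R = √16 = 4  ⇒  r_B = 4 − 3 = 1

rB=1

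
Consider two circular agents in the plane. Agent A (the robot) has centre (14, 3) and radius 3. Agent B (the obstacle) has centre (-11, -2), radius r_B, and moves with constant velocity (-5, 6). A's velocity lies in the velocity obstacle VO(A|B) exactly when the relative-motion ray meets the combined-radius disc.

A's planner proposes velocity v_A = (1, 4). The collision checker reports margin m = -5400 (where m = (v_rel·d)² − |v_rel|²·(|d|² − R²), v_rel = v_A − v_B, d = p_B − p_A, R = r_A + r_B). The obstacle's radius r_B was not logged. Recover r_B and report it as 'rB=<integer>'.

m = -5400
d = (-25, -5);  v_rel = (6, -2),  |v_rel|² = 40
v_rel×d = (6)·(-5) − (-2)·(-25) = -80
since m = R²·40 − (-80)²:  R² = (6400 + -5400) / 40 = 25
R = √25 = 5  ⇒  r_B = 5 − 3 = 2

rB=2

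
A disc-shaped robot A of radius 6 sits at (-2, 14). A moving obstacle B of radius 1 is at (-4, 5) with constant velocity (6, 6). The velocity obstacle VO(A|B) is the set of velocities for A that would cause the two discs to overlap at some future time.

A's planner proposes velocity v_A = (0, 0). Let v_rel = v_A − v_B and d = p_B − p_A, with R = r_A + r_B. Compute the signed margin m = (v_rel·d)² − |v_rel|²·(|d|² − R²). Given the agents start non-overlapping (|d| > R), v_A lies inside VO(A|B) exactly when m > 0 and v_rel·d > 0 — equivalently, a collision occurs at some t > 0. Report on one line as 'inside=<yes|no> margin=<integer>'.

d = (-2, -9),  |d|² = 85;  R = 6+1 = 7,  c = 85−7² = 36
v_rel = (-6, -6),  |v_rel|² = 72;  v_rel·d = (-6)·(-2) + (-6)·(-9) = 66
72·t² − 132·t + 36 = 0  ⇒  m = 66² − 72·36 = 1764
m = 1764 > 0,  v_rel·d = 66 > 0  ⇒  inside

inside=yes margin=1764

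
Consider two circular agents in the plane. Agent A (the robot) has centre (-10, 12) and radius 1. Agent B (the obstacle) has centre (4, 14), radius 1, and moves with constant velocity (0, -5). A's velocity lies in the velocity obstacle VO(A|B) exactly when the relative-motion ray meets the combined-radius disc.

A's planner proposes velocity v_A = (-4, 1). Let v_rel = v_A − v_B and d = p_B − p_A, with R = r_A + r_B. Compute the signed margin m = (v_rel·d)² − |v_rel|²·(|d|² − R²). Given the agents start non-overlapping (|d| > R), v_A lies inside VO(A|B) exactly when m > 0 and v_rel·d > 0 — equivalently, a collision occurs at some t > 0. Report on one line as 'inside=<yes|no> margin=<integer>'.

d = (14, 2),  |d|² = 200;  R = 1+1 = 2,  c = 200−2² = 196
v_rel = (-4, 6),  |v_rel|² = 52;  v_rel·d = (-4)·(14) + (6)·(2) = -44
52·t² + 88·t + 196 = 0  ⇒  m = (-44)² − 52·196 = -8256
m = -8256 < 0,  v_rel·d = -44 < 0  ⇒  outside

inside=no margin=-8256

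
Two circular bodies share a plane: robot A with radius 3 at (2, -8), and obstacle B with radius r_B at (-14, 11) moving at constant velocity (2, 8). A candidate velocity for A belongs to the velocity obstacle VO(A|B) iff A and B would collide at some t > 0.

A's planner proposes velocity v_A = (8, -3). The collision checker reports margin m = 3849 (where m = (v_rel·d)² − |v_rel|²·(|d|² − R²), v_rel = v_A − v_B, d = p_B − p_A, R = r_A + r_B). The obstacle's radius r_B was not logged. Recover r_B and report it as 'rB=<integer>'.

m = 3849
d = (-16, 19);  v_rel = (6, -11),  |v_rel|² = 157
v_rel×d = (6)·(19) − (-11)·(-16) = -62
since m = R²·157 − (-62)²:  R² = (3844 + 3849) / 157 = 49
R = √49 = 7  ⇒  r_B = 7 − 3 = 4

rB=4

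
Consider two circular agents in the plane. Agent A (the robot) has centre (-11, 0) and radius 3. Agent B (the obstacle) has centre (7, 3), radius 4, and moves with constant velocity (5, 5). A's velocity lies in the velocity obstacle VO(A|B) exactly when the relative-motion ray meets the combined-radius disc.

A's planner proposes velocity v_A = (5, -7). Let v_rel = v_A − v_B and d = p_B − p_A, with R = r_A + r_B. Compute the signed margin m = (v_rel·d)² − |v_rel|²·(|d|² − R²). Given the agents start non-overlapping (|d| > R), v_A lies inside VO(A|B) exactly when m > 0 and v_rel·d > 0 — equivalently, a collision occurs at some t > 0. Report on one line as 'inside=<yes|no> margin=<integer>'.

d = (18, 3),  |d|² = 333;  R = 3+4 = 7,  c = 333−7² = 284
v_rel = (0, -12),  |v_rel|² = 144;  v_rel·d = (0)·(18) + (-12)·(3) = -36
144·t² + 72·t + 284 = 0  ⇒  m = (-36)² − 144·284 = -39600
m = -39600 < 0,  v_rel·d = -36 < 0  ⇒  outside

inside=no margin=-39600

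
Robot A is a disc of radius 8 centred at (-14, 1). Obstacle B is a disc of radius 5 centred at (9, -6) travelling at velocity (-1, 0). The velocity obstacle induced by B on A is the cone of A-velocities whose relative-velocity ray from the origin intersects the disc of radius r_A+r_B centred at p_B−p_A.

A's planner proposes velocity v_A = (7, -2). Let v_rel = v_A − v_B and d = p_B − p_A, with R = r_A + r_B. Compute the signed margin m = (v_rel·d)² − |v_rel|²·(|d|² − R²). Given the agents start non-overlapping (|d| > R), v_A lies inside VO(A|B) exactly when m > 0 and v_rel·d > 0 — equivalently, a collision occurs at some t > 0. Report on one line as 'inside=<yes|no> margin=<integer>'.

d = (23, -7),  |d|² = 578;  R = 8+5 = 13,  c = 578−13² = 409
v_rel = (8, -2),  |v_rel|² = 68;  v_rel·d = (8)·(23) + (-2)·(-7) = 198
68·t² − 396·t + 409 = 0  ⇒  m = 198² − 68·409 = 11392
m = 11392 > 0,  v_rel·d = 198 > 0  ⇒  inside

inside=yes margin=11392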